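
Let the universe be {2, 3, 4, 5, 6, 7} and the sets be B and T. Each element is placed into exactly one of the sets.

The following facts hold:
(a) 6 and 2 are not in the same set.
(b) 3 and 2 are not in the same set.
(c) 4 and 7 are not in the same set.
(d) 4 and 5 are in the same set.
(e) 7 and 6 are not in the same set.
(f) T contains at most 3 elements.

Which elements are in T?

T = {2, 7}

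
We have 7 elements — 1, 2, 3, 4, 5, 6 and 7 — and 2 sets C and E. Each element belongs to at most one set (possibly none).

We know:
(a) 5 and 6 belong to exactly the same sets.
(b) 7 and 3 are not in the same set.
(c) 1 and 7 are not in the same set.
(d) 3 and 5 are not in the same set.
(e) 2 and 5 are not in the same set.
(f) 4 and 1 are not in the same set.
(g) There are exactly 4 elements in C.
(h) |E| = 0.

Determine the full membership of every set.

C = {4, 5, 6, 7}; E = {}

(h): E already has 0, so the rest are out.
Suppose 1 ∈ C: no assignment then satisfies all the clues, so 1 ∉ C.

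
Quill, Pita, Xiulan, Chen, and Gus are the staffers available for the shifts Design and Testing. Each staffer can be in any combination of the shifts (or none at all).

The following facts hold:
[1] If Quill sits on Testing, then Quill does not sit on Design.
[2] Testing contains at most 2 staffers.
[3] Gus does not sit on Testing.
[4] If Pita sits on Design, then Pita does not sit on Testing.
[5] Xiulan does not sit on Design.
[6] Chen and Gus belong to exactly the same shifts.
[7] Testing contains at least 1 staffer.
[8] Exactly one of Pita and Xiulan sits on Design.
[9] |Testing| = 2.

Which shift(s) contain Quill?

Quill: Testing

From (3): Gus ∉ Testing.
From (5): Xiulan ∉ Design.
(6): Chen matches Gus: Chen ∉ Testing.
(8) (exactly one): Pita ∈ Design.
(4): Pita ∉ Testing.
(9): only 2 candidates remain for Testing, so all are in.
(1): Quill ∉ Design.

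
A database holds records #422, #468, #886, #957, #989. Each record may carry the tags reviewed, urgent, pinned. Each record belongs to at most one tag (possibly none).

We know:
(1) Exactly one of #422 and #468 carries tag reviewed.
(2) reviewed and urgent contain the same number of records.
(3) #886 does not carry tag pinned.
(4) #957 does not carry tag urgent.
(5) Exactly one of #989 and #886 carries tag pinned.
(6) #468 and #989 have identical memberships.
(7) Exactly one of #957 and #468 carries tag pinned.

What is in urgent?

urgent = {#886}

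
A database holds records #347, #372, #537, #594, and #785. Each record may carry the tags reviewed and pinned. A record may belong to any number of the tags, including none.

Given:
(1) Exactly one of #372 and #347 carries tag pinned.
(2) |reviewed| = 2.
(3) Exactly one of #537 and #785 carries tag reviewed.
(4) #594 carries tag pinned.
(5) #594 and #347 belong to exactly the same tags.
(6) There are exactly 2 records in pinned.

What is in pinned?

From (4): #594 ∈ pinned.
(5): #347 matches #594: #347 ∈ pinned.
(6): pinned already has 2, so the rest are out.

pinned = {#347, #594}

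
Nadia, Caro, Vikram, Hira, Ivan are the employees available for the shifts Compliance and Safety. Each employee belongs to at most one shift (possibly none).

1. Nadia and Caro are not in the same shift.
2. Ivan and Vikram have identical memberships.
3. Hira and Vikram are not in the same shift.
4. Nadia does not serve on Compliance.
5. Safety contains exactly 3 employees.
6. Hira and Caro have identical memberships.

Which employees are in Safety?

Safety = {Ivan, Nadia, Vikram}

From (4): Nadia ∉ Compliance.
Suppose Nadia ∉ Safety: no assignment then satisfies all the clues, so Nadia ∈ Safety.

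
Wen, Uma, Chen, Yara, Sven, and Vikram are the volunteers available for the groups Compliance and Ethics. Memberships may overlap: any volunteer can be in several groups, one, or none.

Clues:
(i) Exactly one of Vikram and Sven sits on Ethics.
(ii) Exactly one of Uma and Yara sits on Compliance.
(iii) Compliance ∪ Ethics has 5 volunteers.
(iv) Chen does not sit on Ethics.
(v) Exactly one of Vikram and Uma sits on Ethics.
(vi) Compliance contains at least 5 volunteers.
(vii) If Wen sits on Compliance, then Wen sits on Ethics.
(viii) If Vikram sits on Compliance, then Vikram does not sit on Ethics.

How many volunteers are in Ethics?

3

From (iv): Chen ∉ Ethics.
Suppose Wen ∉ Compliance: no assignment then satisfies all the clues, so Wen ∈ Compliance.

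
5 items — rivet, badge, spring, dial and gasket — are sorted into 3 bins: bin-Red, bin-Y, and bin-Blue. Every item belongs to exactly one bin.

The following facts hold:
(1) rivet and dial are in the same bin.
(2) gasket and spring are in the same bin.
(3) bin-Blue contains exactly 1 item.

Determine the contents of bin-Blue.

bin-Blue = {badge}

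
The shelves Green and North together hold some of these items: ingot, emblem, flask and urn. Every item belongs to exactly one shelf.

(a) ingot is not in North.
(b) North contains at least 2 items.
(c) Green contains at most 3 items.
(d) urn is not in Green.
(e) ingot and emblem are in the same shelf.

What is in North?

North = {flask, urn}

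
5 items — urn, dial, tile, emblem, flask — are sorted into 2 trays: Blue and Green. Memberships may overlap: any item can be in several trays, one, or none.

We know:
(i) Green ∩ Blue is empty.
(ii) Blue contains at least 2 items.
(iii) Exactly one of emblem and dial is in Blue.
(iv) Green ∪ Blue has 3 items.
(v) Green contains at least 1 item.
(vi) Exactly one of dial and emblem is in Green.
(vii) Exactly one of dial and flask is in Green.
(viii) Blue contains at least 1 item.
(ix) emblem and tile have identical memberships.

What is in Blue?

Blue = {emblem, tile}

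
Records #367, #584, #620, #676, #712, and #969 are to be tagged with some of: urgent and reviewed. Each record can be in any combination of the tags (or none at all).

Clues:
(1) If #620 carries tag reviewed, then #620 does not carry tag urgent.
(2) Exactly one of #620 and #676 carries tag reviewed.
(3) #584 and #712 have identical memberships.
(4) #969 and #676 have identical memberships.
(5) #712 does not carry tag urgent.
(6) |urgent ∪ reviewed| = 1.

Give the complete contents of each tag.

urgent = {}; reviewed = {#620}

From (5): #712 ∉ urgent.
(3): #584 matches #712: #584 ∉ urgent.
Suppose #367 ∈ urgent: no assignment then satisfies all the clues, so #367 ∉ urgent.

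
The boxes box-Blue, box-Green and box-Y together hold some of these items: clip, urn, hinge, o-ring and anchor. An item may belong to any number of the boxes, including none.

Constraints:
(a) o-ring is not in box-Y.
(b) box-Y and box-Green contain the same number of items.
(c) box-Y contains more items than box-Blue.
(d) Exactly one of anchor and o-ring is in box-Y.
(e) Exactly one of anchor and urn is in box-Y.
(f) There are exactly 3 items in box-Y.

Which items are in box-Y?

box-Y = {anchor, clip, hinge}

From (a): o-ring ∉ box-Y.
(d) (exactly one): anchor ∈ box-Y.
(e) (exactly one): urn ∉ box-Y.
(f): only 3 candidates remain for box-Y, so all are in.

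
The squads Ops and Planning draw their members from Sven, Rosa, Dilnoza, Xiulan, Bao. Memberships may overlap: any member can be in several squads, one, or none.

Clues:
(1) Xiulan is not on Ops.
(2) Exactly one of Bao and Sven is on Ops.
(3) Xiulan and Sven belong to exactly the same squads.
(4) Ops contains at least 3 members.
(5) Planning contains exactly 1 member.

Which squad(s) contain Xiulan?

Xiulan: none

From (1): Xiulan ∉ Ops.
(3): Sven matches Xiulan: Sven ∉ Ops.
(4): only 3 candidates remain for Ops, so all are in.
Suppose Xiulan ∈ Planning: no assignment then satisfies all the clues, so Xiulan ∉ Planning.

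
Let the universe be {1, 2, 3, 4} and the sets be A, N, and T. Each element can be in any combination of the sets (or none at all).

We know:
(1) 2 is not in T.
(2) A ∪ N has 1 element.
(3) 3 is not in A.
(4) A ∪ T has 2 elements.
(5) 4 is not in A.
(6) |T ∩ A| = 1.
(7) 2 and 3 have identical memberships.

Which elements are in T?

T = {1, 4}

From (1): 2 ∉ T.
From (3): 3 ∉ A.
From (5): 4 ∉ A.
(7): 2 matches 3: 2 ∉ A.
(7): 3 matches 2: 3 ∉ T.
Suppose 1 ∉ T: no assignment then satisfies all the clues, so 1 ∈ T.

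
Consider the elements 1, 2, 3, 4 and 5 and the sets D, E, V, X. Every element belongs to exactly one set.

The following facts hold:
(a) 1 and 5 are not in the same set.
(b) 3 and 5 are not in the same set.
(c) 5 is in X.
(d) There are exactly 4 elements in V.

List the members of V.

From (c): 5 ∈ X.
(a): 1 ∉ X.
(b): 3 ∉ X.
(d): only 4 candidates remain for V, so all are in.

V = {1, 2, 3, 4}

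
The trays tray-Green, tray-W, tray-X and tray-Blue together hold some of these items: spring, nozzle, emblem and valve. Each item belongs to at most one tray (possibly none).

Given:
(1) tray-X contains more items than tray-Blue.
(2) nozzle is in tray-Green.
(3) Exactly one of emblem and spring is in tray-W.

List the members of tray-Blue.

tray-Blue = {}

From (2): nozzle ∈ tray-Green.
Suppose spring ∈ tray-Blue: no assignment then satisfies all the clues, so spring ∉ tray-Blue.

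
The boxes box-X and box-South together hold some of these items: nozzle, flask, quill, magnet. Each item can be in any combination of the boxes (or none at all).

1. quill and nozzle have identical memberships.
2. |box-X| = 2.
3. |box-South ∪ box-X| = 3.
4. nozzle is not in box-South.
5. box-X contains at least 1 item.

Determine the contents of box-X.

box-X = {nozzle, quill}

From (4): nozzle ∉ box-South.
(1): quill matches nozzle: quill ∉ box-South.
Suppose nozzle ∉ box-X: no assignment then satisfies all the clues, so nozzle ∈ box-X.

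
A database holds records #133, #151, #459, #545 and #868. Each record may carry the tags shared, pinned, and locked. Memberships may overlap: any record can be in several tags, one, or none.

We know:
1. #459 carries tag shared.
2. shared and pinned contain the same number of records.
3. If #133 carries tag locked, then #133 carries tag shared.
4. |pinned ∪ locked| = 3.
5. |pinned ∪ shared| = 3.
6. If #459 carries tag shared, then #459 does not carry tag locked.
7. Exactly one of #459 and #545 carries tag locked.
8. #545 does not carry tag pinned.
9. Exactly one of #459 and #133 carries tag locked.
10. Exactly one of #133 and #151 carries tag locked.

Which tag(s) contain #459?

From (1): #459 ∈ shared.
From (8): #545 ∉ pinned.
(6): #459 ∉ locked.
(7) (exactly one): #545 ∈ locked.
(9) (exactly one): #133 ∈ locked.
(10) (exactly one): #151 ∉ locked.
(3): #133 ∈ shared.
Suppose #459 ∈ pinned: no assignment then satisfies all the clues, so #459 ∉ pinned.

#459: shared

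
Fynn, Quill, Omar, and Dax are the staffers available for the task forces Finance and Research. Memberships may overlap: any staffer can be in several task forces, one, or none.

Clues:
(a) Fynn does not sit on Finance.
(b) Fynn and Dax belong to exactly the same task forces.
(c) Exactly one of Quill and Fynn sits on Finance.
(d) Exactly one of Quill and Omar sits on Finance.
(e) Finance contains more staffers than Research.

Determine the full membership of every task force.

Finance = {Quill}; Research = {}

From (a): Fynn ∉ Finance.
(b): Dax matches Fynn: Dax ∉ Finance.
(c) (exactly one): Quill ∈ Finance.
(d) (exactly one): Omar ∉ Finance.
Suppose Fynn ∈ Research: no assignment then satisfies all the clues, so Fynn ∉ Research.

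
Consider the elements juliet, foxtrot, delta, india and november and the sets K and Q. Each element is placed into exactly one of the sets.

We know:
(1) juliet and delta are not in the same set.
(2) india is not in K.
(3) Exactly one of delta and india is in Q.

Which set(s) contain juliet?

juliet: Q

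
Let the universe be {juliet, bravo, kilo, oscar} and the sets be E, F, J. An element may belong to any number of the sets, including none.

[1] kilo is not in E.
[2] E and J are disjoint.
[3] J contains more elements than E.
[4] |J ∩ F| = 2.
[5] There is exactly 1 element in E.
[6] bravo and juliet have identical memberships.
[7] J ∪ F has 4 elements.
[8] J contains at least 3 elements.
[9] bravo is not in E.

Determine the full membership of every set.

E = {oscar}; F = {bravo, juliet, oscar}; J = {bravo, juliet, kilo}

From (1): kilo ∉ E.
From (9): bravo ∉ E.
(6): juliet matches bravo: juliet ∉ E.
(5): only 1 candidates remain for E, so all are in.
(2) (disjoint): oscar ∉ J.
(8): only 3 candidates remain for J, so all are in.
Suppose juliet ∉ F: no assignment then satisfies all the clues, so juliet ∈ F.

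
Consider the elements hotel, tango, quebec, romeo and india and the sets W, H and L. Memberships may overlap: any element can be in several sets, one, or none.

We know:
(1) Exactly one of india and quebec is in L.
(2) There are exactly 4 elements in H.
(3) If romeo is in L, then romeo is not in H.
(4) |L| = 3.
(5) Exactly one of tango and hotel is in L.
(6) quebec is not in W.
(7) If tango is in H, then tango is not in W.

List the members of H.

H = {hotel, india, quebec, tango}

From (6): quebec ∉ W.
Suppose hotel ∉ H: no assignment then satisfies all the clues, so hotel ∈ H.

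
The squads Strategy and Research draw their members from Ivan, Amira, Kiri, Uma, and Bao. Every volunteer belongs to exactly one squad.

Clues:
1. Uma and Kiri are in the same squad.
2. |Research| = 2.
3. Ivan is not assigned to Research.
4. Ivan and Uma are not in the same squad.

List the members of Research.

Research = {Kiri, Uma}

From (3): Ivan ∉ Research.
Only one squad left: Ivan ∈ Strategy.
(4): Uma ∉ Strategy.
Only one squad left: Uma ∈ Research.
(1): Kiri matches Uma: Kiri ∉ Strategy.
(1): Kiri matches Uma: Kiri ∈ Research.
(2): Research already has 2, so the rest are out.
Only one squad left: Amira ∈ Strategy.
Only one squad left: Bao ∈ Strategy.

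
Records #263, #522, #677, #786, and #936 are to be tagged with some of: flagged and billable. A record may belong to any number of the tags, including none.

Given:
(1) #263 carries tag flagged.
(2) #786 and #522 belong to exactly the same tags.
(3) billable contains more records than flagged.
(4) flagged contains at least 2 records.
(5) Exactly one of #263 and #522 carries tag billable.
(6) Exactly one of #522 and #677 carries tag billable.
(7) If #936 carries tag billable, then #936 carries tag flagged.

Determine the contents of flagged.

From (1): #263 ∈ flagged.
Suppose #522 ∈ flagged: no assignment then satisfies all the clues, so #522 ∉ flagged.

flagged = {#263, #936}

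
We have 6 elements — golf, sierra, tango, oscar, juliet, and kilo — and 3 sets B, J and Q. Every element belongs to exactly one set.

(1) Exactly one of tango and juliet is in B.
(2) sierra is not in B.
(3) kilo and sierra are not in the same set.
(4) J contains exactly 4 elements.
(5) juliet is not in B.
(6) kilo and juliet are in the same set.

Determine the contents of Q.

Q = {sierra}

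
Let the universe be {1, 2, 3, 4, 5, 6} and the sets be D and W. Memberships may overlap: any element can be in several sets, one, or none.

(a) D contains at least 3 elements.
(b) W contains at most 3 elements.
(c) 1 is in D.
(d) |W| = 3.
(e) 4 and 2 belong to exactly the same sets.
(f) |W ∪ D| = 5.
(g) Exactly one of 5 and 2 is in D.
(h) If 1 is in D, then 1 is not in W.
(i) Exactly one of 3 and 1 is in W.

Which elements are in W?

W = {2, 3, 4}

From (c): 1 ∈ D.
(h): 1 ∉ W.
(i) (exactly one): 3 ∈ W.
Suppose 2 ∉ W: no assignment then satisfies all the clues, so 2 ∈ W.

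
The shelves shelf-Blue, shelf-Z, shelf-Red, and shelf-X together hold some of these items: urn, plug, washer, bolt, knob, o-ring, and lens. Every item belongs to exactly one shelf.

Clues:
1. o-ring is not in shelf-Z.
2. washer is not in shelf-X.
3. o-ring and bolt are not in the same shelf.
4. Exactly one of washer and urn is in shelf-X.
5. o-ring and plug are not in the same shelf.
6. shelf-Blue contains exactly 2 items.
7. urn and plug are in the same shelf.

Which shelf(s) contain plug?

plug: shelf-X

From (1): o-ring ∉ shelf-Z.
From (2): washer ∉ shelf-X.
(4) (exactly one): urn ∈ shelf-X.
(7): plug matches urn: plug ∉ shelf-Blue.
(7): plug matches urn: plug ∉ shelf-Z.
(7): plug matches urn: plug ∉ shelf-Red.
(7): plug matches urn: plug ∈ shelf-X.
(5): o-ring ∉ shelf-X.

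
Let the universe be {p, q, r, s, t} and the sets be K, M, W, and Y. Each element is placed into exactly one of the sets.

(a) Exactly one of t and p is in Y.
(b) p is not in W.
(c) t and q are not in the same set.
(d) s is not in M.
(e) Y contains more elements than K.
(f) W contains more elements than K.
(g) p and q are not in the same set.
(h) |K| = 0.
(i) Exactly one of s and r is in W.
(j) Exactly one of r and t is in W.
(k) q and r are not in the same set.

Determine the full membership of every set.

K = {}; M = {q}; W = {s, t}; Y = {p, r}

From (b): p ∉ W.
From (d): s ∉ M.
(h): K already has 0, so the rest are out.
Suppose p ∈ M: no assignment then satisfies all the clues, so p ∉ M.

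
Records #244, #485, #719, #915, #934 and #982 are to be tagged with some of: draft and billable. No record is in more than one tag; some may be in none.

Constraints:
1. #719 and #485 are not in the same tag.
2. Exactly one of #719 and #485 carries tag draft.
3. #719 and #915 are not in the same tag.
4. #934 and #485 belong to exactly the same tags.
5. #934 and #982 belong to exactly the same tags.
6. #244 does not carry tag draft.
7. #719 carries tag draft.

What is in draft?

draft = {#719}

From (6): #244 ∉ draft.
From (7): #719 ∈ draft.
(1): #485 ∉ draft.
(3): #915 ∉ draft.
(4): #934 matches #485: #934 ∉ draft.
(5): #982 matches #934: #982 ∉ draft.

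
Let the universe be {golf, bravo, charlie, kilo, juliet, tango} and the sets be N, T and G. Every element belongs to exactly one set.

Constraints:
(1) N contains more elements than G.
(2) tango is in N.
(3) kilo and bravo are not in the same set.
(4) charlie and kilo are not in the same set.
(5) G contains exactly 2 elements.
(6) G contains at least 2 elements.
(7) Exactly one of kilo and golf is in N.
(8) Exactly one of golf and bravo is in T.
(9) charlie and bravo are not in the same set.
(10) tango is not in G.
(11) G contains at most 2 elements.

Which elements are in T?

T = {bravo}

From (2): tango ∈ N.
Suppose golf ∈ T: no assignment then satisfies all the clues, so golf ∉ T.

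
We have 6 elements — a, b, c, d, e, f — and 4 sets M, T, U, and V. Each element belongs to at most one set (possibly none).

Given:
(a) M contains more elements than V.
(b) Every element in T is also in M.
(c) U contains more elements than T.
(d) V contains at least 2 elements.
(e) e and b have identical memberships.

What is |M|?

3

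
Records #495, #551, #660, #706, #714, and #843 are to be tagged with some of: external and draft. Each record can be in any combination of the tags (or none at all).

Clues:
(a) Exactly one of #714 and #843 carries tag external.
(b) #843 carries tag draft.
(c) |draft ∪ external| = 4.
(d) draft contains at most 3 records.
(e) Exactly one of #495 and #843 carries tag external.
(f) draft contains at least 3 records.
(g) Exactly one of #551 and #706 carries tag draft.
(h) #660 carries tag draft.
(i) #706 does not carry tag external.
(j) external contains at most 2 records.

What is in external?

external = {#551, #843}

From (b): #843 ∈ draft.
From (h): #660 ∈ draft.
From (i): #706 ∉ external.
Suppose #495 ∈ external: no assignment then satisfies all the clues, so #495 ∉ external.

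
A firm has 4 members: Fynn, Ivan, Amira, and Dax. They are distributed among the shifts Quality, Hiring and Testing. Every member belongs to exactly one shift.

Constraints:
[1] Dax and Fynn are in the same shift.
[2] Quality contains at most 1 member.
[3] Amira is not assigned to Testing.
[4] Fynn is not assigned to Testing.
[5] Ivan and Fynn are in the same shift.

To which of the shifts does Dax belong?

Dax: Hiring

From (3): Amira ∉ Testing.
From (4): Fynn ∉ Testing.
(1): Dax matches Fynn: Dax ∉ Testing.
(5): Ivan matches Fynn: Ivan ∉ Testing.
Suppose Dax ∈ Quality: no assignment then satisfies all the clues, so Dax ∉ Quality.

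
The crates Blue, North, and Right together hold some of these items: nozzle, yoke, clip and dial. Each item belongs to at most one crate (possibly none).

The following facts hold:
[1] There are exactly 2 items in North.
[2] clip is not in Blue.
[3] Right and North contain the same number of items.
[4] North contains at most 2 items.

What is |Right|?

2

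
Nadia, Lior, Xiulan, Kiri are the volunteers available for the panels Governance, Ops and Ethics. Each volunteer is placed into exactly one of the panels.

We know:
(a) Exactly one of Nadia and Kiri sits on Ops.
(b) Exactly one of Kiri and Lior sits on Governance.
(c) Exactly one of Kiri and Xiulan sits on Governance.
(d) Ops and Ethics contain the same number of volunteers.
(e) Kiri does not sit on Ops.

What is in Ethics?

From (e): Kiri ∉ Ops.
(a) (exactly one): Nadia ∈ Ops.
Suppose Lior ∈ Ethics: no assignment then satisfies all the clues, so Lior ∉ Ethics.

Ethics = {Kiri}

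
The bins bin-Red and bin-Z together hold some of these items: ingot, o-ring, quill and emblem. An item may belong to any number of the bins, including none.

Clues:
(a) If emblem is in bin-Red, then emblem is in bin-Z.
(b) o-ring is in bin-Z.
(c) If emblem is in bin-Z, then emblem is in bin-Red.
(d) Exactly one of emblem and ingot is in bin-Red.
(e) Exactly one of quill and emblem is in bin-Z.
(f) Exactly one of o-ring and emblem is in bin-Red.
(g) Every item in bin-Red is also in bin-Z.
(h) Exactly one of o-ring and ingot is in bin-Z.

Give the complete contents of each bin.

From (b): o-ring ∈ bin-Z.
(h) (exactly one): ingot ∉ bin-Z.
(g) contrapositive: ingot ∉ bin-Red.
(d) (exactly one): emblem ∈ bin-Red.
(f) (exactly one): o-ring ∉ bin-Red.
(g) with emblem ∈ bin-Red: emblem ∈ bin-Z.
(e) (exactly one): quill ∉ bin-Z.
(g) contrapositive: quill ∉ bin-Red.

bin-Red = {emblem}; bin-Z = {emblem, o-ring}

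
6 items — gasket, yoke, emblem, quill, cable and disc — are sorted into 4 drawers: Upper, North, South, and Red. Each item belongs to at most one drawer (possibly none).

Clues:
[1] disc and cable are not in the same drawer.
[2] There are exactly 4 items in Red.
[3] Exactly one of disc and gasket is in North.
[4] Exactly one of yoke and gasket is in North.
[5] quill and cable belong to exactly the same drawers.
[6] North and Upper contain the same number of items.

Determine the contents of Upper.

Upper = {disc}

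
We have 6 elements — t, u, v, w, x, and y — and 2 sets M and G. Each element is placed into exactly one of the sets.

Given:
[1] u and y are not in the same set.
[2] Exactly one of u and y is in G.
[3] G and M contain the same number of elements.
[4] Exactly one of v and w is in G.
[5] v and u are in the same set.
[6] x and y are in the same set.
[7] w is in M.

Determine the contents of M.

From (7): w ∈ M.
(4) (exactly one): v ∈ G.
(5): u matches v: u ∉ M.
(5): u matches v: u ∈ G.
(1): y ∉ G.
(6): x matches y: x ∉ G.
Only one set left: x ∈ M.
Only one set left: y ∈ M.
Suppose t ∈ M: no assignment then satisfies all the clues, so t ∉ M.

M = {w, x, y}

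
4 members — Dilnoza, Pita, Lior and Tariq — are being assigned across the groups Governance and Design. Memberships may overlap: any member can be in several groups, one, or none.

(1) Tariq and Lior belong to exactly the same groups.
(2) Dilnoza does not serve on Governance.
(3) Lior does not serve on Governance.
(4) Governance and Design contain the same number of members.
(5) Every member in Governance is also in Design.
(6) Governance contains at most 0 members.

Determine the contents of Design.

From (2): Dilnoza ∉ Governance.
From (3): Lior ∉ Governance.
(1): Tariq matches Lior: Tariq ∉ Governance.
(6): Governance already has 0, so the rest are out.
Suppose Dilnoza ∈ Design: no assignment then satisfies all the clues, so Dilnoza ∉ Design.

Design = {}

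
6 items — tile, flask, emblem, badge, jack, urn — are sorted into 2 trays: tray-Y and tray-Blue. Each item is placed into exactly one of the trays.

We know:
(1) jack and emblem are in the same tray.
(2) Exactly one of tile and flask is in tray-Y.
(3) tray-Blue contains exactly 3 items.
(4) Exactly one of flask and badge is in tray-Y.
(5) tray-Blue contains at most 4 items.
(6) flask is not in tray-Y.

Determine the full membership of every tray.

tray-Y = {badge, tile, urn}; tray-Blue = {emblem, flask, jack}

From (6): flask ∉ tray-Y.
(2) (exactly one): tile ∈ tray-Y.
(4) (exactly one): badge ∈ tray-Y.
Only one tray left: flask ∈ tray-Blue.
Suppose emblem ∈ tray-Y: no assignment then satisfies all the clues, so emblem ∉ tray-Y.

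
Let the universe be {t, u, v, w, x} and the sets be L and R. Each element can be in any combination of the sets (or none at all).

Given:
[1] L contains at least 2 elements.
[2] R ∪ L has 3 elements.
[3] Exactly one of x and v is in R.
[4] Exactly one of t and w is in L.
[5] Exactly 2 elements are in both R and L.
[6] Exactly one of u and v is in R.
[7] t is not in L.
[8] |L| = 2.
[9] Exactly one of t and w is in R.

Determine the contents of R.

R = {u, w, x}

From (7): t ∉ L.
(4) (exactly one): w ∈ L.
Suppose t ∈ R: no assignment then satisfies all the clues, so t ∉ R.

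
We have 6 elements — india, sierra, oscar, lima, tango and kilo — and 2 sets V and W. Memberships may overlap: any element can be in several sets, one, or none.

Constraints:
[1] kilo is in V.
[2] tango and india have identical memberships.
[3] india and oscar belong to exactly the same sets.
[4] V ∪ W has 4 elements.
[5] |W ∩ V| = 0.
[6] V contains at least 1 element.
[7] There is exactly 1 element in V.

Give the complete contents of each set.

V = {kilo}; W = {india, oscar, tango}

From (1): kilo ∈ V.
(7): V already has 1, so the rest are out.
Suppose india ∉ W: no assignment then satisfies all the clues, so india ∈ W.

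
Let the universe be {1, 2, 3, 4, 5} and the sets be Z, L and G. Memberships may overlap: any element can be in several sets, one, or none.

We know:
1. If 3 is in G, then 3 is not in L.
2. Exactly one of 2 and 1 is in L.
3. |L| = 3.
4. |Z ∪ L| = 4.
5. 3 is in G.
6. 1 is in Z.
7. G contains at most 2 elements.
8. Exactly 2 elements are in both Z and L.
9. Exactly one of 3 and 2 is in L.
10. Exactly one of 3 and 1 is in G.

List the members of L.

L = {2, 4, 5}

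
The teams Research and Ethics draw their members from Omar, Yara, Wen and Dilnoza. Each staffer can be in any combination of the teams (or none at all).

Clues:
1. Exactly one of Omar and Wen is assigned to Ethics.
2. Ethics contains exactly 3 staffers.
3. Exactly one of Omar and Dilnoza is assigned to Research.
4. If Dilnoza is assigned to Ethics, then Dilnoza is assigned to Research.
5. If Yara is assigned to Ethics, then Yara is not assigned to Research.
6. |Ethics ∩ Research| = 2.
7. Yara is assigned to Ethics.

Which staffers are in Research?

Research = {Dilnoza, Wen}

From (7): Yara ∈ Ethics.
(5): Yara ∉ Research.
Suppose Omar ∈ Research: no assignment then satisfies all the clues, so Omar ∉ Research.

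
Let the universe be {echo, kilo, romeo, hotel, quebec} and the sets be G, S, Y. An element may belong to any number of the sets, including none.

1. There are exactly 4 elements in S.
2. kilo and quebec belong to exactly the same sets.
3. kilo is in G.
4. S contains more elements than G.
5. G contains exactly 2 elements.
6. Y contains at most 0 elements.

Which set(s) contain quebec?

quebec: G, S

From (3): kilo ∈ G.
(2): quebec matches kilo: quebec ∈ G.
(5): G already has 2, so the rest are out.
(6): Y already has 0, so the rest are out.
Suppose quebec ∉ S: no assignment then satisfies all the clues, so quebec ∈ S.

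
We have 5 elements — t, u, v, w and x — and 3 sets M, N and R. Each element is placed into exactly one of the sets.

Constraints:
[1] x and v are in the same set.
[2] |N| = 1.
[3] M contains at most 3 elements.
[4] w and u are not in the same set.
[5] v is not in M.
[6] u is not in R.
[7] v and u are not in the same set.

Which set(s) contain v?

v: R

From (5): v ∉ M.
From (6): u ∉ R.
(1): x matches v: x ∉ M.
Suppose v ∈ N: no assignment then satisfies all the clues, so v ∉ N.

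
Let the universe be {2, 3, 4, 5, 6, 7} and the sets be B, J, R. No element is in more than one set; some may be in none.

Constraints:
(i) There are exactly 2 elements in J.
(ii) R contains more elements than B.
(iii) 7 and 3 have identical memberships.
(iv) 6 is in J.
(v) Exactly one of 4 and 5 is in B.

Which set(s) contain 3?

From (iv): 6 ∈ J.
Suppose 3 ∈ B: no assignment then satisfies all the clues, so 3 ∉ B.

3: R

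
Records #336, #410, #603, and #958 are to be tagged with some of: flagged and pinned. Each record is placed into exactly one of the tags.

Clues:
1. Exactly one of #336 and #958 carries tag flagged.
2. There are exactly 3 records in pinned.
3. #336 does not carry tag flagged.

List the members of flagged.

flagged = {#958}

From (3): #336 ∉ flagged.
(1) (exactly one): #958 ∈ flagged.
(2): only 3 candidates remain for pinned, so all are in.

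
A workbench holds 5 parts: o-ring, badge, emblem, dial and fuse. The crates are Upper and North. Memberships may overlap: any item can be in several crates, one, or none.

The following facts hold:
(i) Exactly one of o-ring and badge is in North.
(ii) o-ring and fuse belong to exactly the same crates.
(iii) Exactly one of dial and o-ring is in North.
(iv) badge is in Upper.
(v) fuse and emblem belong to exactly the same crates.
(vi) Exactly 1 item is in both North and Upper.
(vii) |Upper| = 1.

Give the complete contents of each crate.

Upper = {badge}; North = {badge, dial}

From (iv): badge ∈ Upper.
(vii): Upper already has 1, so the rest are out.
Suppose o-ring ∈ North: no assignment then satisfies all the clues, so o-ring ∉ North.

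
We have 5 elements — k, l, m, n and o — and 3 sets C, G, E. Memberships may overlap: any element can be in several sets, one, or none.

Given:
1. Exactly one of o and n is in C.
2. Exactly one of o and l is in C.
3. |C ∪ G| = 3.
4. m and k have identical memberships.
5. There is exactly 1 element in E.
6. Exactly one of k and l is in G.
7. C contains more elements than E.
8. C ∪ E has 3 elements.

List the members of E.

E = {o}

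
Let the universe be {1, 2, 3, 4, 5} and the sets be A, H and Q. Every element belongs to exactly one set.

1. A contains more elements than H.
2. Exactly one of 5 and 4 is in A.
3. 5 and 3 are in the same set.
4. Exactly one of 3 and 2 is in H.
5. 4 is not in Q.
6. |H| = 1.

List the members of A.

A = {1, 4}

From (5): 4 ∉ Q.
Suppose 1 ∉ A: no assignment then satisfies all the clues, so 1 ∈ A.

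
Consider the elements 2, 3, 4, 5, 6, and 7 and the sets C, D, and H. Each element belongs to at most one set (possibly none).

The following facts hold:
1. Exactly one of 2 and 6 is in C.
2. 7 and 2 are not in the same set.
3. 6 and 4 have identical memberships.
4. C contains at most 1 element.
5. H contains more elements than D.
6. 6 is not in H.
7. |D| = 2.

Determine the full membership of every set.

From (6): 6 ∉ H.
(3): 4 matches 6: 4 ∉ H.
Suppose 2 ∉ C: no assignment then satisfies all the clues, so 2 ∈ C.

C = {2}; D = {4, 6}; H = {3, 5, 7}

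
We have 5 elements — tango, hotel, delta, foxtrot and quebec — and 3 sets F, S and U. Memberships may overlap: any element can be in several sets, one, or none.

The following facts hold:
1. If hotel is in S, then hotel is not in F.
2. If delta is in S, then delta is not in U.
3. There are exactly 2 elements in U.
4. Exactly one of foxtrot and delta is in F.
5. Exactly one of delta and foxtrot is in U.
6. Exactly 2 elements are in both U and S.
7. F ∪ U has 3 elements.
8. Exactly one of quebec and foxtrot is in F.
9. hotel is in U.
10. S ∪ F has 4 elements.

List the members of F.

F = {foxtrot, tango}

From (9): hotel ∈ U.
Suppose tango ∉ F: no assignment then satisfies all the clues, so tango ∈ F.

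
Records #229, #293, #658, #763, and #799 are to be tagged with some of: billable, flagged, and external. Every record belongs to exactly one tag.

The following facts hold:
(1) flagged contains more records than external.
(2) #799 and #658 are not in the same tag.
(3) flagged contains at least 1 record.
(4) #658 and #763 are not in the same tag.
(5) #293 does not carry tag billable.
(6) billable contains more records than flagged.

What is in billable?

billable = {#229, #763, #799}

From (5): #293 ∉ billable.
Suppose #229 ∉ billable: no assignment then satisfies all the clues, so #229 ∈ billable.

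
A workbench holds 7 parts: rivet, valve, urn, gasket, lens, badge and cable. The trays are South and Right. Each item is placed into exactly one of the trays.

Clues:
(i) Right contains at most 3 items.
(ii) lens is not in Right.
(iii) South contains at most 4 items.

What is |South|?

From (ii): lens ∉ Right.
Only one tray left: lens ∈ South.

4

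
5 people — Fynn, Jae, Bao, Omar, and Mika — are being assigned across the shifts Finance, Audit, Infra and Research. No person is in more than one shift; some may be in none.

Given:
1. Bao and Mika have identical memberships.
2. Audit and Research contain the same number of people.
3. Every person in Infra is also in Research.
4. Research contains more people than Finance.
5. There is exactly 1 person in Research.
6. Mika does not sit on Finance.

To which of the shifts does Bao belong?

Bao: none

From (6): Mika ∉ Finance.
(1): Bao matches Mika: Bao ∉ Finance.
Suppose Bao ∈ Audit: no assignment then satisfies all the clues, so Bao ∉ Audit.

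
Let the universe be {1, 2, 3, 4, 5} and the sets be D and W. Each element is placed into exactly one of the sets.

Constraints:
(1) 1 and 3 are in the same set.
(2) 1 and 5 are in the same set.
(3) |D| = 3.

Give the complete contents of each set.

D = {1, 3, 5}; W = {2, 4}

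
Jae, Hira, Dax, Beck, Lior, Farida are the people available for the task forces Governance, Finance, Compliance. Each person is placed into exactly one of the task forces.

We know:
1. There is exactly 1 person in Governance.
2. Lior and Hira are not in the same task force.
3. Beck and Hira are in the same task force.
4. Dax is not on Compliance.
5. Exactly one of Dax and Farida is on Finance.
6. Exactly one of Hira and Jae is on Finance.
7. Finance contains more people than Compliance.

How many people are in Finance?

3

From (4): Dax ∉ Compliance.
Suppose Hira ∈ Governance: no assignment then satisfies all the clues, so Hira ∉ Governance.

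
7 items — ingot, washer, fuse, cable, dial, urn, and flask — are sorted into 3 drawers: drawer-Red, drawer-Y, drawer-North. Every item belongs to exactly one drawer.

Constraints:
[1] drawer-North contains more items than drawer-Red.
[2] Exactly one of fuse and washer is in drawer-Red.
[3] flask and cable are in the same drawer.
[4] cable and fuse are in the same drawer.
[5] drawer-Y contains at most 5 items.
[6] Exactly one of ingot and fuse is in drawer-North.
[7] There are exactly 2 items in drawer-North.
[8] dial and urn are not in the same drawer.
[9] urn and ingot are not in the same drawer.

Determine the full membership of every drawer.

drawer-Red = {washer}; drawer-Y = {cable, flask, fuse, urn}; drawer-North = {dial, ingot}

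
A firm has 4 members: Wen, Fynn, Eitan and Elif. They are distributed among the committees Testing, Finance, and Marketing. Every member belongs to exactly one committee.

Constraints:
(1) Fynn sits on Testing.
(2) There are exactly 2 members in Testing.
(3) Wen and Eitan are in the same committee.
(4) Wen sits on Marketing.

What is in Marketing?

From (1): Fynn ∈ Testing.
From (4): Wen ∈ Marketing.
(3): Eitan matches Wen: Eitan ∉ Testing.
(3): Eitan matches Wen: Eitan ∉ Finance.
(3): Eitan matches Wen: Eitan ∈ Marketing.
(2): only 2 candidates remain for Testing, so all are in.

Marketing = {Eitan, Wen}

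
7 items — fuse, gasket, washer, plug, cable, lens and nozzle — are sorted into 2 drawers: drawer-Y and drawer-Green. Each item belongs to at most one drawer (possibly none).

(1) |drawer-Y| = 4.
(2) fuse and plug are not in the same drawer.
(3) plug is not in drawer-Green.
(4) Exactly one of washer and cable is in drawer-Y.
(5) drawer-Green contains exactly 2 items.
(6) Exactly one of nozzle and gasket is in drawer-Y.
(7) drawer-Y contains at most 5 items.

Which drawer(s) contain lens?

lens: drawer-Y

From (3): plug ∉ drawer-Green.
Suppose lens ∉ drawer-Y: no assignment then satisfies all the clues, so lens ∈ drawer-Y.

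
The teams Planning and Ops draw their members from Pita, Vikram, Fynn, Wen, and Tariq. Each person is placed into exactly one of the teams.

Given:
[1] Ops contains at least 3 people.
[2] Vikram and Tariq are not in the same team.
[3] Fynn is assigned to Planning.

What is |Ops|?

3

From (3): Fynn ∈ Planning.
Suppose Pita ∈ Planning: no assignment then satisfies all the clues, so Pita ∉ Planning.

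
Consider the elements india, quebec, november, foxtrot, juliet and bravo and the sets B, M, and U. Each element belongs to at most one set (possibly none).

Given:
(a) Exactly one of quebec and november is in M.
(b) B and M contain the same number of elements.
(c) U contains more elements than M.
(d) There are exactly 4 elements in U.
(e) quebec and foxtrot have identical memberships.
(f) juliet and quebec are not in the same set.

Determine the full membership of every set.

B = {juliet}; M = {november}; U = {bravo, foxtrot, india, quebec}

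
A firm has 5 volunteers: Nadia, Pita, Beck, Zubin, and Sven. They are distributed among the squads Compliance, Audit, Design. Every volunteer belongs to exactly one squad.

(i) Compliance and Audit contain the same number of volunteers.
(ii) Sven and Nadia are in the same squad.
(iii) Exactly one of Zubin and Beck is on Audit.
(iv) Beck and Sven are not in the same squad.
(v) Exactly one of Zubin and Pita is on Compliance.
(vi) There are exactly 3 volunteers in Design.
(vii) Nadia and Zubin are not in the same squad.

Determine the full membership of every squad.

Compliance = {Zubin}; Audit = {Beck}; Design = {Nadia, Pita, Sven}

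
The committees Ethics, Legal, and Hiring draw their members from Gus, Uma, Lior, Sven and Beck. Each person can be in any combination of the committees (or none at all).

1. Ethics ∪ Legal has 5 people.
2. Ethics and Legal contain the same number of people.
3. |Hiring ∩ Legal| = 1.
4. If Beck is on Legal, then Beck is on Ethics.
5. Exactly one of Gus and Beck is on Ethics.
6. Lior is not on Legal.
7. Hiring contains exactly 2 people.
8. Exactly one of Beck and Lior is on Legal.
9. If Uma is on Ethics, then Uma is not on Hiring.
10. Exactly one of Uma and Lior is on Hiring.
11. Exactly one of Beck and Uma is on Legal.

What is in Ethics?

Ethics = {Beck, Lior, Uma}

From (6): Lior ∉ Legal.
(8) (exactly one): Beck ∈ Legal.
(11) (exactly one): Uma ∉ Legal.
(4): Beck ∈ Ethics.
(5) (exactly one): Gus ∉ Ethics.
Suppose Uma ∉ Ethics: no assignment then satisfies all the clues, so Uma ∈ Ethics.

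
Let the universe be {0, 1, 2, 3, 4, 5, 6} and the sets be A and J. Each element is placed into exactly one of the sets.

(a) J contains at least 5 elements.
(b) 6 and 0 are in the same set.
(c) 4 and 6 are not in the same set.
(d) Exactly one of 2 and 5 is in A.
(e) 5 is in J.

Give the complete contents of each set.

A = {2, 4}; J = {0, 1, 3, 5, 6}

From (e): 5 ∈ J.
(d) (exactly one): 2 ∈ A.
Suppose 0 ∈ A: no assignment then satisfies all the clues, so 0 ∉ A.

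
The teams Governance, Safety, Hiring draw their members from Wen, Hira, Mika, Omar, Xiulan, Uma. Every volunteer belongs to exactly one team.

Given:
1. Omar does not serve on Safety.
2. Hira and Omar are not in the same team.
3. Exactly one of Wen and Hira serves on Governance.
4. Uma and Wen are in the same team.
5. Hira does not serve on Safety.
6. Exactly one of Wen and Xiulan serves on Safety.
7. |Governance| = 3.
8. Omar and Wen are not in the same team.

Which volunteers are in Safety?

Safety = {Uma, Wen}

From (1): Omar ∉ Safety.
From (5): Hira ∉ Safety.
Suppose Wen ∉ Safety: no assignment then satisfies all the clues, so Wen ∈ Safety.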